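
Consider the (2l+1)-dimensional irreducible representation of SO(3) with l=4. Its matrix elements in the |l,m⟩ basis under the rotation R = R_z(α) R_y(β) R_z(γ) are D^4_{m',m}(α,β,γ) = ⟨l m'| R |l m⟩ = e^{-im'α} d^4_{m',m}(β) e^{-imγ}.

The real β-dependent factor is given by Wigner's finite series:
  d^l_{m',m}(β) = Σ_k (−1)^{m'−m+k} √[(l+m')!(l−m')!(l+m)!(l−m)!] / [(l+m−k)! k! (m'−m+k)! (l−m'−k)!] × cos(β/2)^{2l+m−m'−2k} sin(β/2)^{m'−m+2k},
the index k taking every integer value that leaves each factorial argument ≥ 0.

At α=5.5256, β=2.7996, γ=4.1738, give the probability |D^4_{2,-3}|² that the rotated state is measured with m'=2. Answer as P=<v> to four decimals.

P=0.2736

D^4_{2,-3}(5.5256,2.7996,4.1738) = e^{-i·2·5.5256}·d^4_{2,-3}(2.7996)·e^{-i·-3·4.1738}. Compute d first:
c=cos(2.7996/2)=0.170164, s=sin(2.7996/2)=0.985416; N=√[720·2·1·5040]=2693.993318
The bounds max(0,m−m')=0 and min(l+m,l−m')=1 give 2 terms
  k=0: (−1)^5·2693.9933/(240)·0.1702^3·0.9854^5 = -0.051391
  k=1: (−1)^6·2693.9933/(720)·0.1702^1·0.9854^7 = +0.574472
d^4_{2,-3}(2.7996) = -0.051391 +0.574472 = +0.523081
|D^4_{2,-3}|² = |d^4_{2,-3}(β)|² = (+0.523081)² = 0.273613 (the z-rotation phases have unit modulus)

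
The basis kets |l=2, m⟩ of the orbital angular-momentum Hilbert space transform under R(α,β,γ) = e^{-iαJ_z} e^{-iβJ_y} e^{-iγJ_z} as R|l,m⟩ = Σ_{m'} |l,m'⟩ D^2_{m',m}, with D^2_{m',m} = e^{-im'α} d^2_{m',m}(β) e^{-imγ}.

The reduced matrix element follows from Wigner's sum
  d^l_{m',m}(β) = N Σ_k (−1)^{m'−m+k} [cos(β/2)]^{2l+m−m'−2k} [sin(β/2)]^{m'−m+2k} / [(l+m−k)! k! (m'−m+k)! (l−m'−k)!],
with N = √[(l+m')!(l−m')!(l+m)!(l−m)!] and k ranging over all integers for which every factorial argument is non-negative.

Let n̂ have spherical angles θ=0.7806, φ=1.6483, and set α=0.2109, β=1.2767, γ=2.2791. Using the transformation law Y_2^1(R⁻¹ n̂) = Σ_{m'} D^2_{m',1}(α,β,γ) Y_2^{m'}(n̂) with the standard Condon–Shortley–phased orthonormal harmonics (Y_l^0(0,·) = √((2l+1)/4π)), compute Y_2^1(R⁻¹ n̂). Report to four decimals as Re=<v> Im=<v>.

Need the full column D^2_{m',1} for m'=−2..2 at α=0.2109, β=1.2767, γ=2.2791.
cos(β/2)=0.803080, sin(β/2)=0.595871
d^2_{-2,1}: single k=3 term ⇒ +0.339818;  D = -0.096033-0.325966i
d^2_{-1,1}: k∈[2..3] ⇒ +0.686979 -0.126069 = +0.560910;  D = -0.267636-0.492941i
d^2_{0,1}: k∈[1..2] ⇒ +0.755970 -0.416190 = +0.339780;  D = -0.221043-0.258051i
d^2_{1,1}: k∈[0..1] ⇒ +0.415944 -0.686979 = -0.271035;  D = +0.215505+0.164370i
d^2_{2,1}: single k=0 term ⇒ -0.617247;  D = +0.558273+0.263297i
Y_2^{m'}(θ=0.7806,φ=1.6483) and Σ D·Y over m':
  (-0.0960-0.3260i)·(-0.1890+0.0295i)  (-0.2676-0.4929i)·(-0.0299-0.3851i)  (-0.2210-0.2581i)·(+0.1622+0.0000i)  (+0.2155+0.1644i)·(+0.0299-0.3851i)  (+0.5583+0.2633i)·(-0.1890-0.0295i)
Y_2^1(R⁻¹ n̂) = -0.217901-0.009611i

Re=-0.2179 Im=-0.0096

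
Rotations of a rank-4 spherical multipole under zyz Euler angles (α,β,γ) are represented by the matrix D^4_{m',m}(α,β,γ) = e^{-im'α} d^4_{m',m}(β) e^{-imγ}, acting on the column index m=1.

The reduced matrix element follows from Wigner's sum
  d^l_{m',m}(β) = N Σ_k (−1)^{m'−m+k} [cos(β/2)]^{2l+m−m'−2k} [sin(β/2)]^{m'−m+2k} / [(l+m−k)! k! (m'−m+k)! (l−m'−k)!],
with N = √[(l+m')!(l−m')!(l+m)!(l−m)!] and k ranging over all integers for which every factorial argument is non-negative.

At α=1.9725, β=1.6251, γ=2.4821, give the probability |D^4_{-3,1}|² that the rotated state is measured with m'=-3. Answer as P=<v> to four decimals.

First d^4_{-3,1}(β=1.6251), then the phase factors e^{-i(-3)α} and e^{-i(1)γ}:
Half-angle: c=0.687649, s=0.726043. N=√(1·5040·120·6)=1904.940944
k: max(0,(1)−(-3))=4 … min(4+(1),4−(-3))=5
  k=4: (−1)^0·1904.9409/(144)·0.6876^4·0.7260^4 = +0.821933
  k=5: (−1)^1·1904.9409/(240)·0.6876^2·0.7260^6 = -0.549767
d^4_{-3,1}(1.6251) = +0.821933 -0.549767 = +0.272166
|D^4_{-3,1}|² = |d^4_{-3,1}(β)|² = (+0.272166)² = 0.074074 (the z-rotation phases have unit modulus)

P=0.0741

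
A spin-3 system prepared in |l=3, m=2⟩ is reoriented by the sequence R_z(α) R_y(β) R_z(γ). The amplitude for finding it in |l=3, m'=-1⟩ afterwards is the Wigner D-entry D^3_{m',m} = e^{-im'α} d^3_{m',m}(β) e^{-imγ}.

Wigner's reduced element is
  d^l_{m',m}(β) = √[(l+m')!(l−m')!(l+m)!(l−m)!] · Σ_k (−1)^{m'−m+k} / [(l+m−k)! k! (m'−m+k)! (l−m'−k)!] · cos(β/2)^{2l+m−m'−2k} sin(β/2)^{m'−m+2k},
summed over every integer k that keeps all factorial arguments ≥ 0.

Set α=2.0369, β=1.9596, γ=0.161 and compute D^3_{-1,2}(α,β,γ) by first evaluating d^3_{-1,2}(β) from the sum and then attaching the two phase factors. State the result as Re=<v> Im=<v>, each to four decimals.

Re=0.0099 Im=-0.0685

D^3_{-1,2}(2.0369,1.9596,0.161) = e^{-i·-1·2.0369}·d^3_{-1,2}(1.9596)·e^{-i·2·0.161}. Compute d first:
c=cos(1.9596/2)=0.557189, s=sin(1.9596/2)=0.830386; N=√[2·24·120·1]=75.894664
k∈{3,4} keeps every argument non-negative
  k=3: (−1)^0·75.8947/(12)·0.5572^3·0.8304^3 = +0.626436
  k=4: (−1)^1·75.8947/(24)·0.5572^1·0.8304^5 = -0.695668
d^3_{-1,2}(1.9596) = +0.626436 -0.695668 = -0.069232
D = (-0.449409+0.893326i)·(-0.069232)·(+0.948604-0.316464i) = +0.009942-0.068515i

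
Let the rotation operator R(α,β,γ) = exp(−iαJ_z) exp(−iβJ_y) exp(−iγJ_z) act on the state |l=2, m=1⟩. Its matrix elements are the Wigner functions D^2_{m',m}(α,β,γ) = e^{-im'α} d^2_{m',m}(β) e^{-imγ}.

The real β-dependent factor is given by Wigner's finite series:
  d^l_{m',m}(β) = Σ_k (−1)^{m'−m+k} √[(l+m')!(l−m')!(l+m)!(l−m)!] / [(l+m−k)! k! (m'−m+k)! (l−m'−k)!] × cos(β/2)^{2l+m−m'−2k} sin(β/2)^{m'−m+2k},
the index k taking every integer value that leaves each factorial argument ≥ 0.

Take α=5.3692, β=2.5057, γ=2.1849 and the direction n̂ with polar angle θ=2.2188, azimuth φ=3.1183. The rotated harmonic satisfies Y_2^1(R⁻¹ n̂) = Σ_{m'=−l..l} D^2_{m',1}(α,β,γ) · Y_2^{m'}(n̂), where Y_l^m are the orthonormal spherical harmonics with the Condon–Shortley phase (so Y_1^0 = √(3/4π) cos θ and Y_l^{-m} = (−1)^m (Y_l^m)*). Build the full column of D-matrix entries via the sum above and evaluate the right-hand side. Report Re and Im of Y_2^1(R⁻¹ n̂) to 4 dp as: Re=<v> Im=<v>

Re=0.1372 Im=0.0385

Need the full column D^2_{m',1} for m'=−2..2 at α=5.3692, β=2.5057, γ=2.1849.
cos(β/2)=0.312616, sin(β/2)=0.949879
d^2_{-2,1}: single k=3 term ⇒ +0.535855;  D = -0.345010+0.410011i
d^2_{-1,1}: k∈[2..3] ⇒ +0.264534 -0.814093 = -0.549559;  D = +0.549057+0.023463i
d^2_{0,1}: k∈[1..2] ⇒ +0.071085 -0.656286 = -0.585200;  D = +0.337208+0.478279i
d^2_{1,1}: k∈[0..1] ⇒ +0.009551 -0.264534 = -0.254983;  D = -0.075324+0.243604i
d^2_{2,1}: single k=0 term ⇒ -0.058041;  D = -0.054383+0.020279i
Y_2^{m'}(θ=2.2188,φ=3.1183) and Σ D·Y over m':
  (-0.3450+0.4100i)·(+0.2453+0.0114i)  (+0.5491+0.0235i)·(+0.3717+0.0087i)  (+0.3372+0.4783i)·(+0.0293+0.0000i)  (-0.0753+0.2436i)·(-0.3717+0.0087i)  (-0.0544+0.0203i)·(+0.2453-0.0114i)
Y_2^1(R⁻¹ n̂) = +0.137229+0.038523i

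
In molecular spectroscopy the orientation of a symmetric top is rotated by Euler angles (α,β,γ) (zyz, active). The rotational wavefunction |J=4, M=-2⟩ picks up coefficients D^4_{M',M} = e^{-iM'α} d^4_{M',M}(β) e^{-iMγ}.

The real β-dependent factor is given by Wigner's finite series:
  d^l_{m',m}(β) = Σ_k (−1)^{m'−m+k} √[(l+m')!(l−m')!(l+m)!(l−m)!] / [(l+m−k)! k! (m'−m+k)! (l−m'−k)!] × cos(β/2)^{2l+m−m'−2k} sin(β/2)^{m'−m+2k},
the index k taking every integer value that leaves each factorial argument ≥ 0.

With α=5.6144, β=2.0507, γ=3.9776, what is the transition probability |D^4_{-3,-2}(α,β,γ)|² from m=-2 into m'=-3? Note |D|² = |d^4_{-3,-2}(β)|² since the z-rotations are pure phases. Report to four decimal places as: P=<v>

First d^4_{-3,-2}(β=2.0507), then the phase factors e^{-i(-3)α} and e^{-i(-2)γ}:
c=cos(2.0507/2)=0.518800, s=sin(2.0507/2)=0.854896; N=√[1·5040·2·720]=2693.993318
k∈{1,2} keeps every argument non-negative
  k=1: (−1)^0·2693.9933/(720)·0.5188^7·0.8549^1 = +0.032358
  k=2: (−1)^1·2693.9933/(240)·0.5188^5·0.8549^3 = -0.263587
d^4_{-3,-2}(2.0507) = +0.032358 -0.263587 = -0.231229
|D^4_{-3,-2}|² = |d^4_{-3,-2}(β)|² = (-0.231229)² = 0.053467 (the z-rotation phases have unit modulus)

P=0.0535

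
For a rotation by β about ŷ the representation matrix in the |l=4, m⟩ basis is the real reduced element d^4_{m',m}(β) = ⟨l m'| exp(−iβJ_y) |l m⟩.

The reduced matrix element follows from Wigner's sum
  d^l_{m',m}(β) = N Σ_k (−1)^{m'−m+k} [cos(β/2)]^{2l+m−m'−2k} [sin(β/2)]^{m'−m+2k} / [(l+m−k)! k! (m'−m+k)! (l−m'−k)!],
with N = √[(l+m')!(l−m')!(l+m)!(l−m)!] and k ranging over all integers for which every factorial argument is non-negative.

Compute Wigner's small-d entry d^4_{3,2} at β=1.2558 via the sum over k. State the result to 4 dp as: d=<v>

d^4_{3,2}(β=1.2558) via Wigner's sum:
Half-angle: c=0.809263, s=0.587447. N=√(5040·1·720·2)=2693.993318
k∈{0,1} keeps every argument non-negative
  k=0: (−1)^1·2693.9933/(720)·0.8093^7·0.5874^1 = -0.499643
  k=1: (−1)^2·2693.9933/(240)·0.8093^5·0.5874^3 = +0.789839
d^4_{3,2}(1.2558) = -0.499643 +0.789839 = +0.290196

d=0.2902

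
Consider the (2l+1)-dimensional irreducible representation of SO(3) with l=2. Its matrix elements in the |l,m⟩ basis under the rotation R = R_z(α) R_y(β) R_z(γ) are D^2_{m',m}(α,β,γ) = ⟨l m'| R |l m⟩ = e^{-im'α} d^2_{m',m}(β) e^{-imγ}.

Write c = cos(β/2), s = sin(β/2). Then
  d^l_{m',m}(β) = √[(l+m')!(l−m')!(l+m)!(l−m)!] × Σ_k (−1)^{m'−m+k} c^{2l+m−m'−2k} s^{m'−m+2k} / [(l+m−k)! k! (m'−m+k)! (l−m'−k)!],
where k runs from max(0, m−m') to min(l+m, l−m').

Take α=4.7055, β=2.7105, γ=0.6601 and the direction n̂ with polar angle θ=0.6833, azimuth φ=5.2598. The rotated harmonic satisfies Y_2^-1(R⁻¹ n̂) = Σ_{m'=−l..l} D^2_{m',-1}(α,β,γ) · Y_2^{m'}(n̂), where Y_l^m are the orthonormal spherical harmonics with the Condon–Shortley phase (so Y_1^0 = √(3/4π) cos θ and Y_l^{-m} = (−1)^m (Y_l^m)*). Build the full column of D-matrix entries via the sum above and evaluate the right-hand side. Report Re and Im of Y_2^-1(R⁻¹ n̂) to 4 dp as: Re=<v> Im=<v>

Re=0.1623 Im=0.2821

Need the full column D^2_{m',-1} for m'=−2..2 at α=4.7055, β=2.7105, γ=0.6601.
cos(β/2)=0.213881, sin(β/2)=0.976860
d^2_{-2,-1}: single k=1 term ⇒ +0.019115;  D = -0.015260-0.011512i
d^2_{-1,-1}: k∈[0..1] ⇒ +0.002093 -0.130958 = -0.128865;  D = -0.078316+0.102336i
d^2_{0,-1}: k∈[0..1] ⇒ -0.023411 +0.488365 = +0.464954;  D = +0.367281+0.285108i
d^2_{1,-1}: k∈[0..1] ⇒ +0.130958 -0.910602 = -0.779645;  D = +0.482306-0.612557i
d^2_{2,-1}: single k=0 term ⇒ -0.398749;  D = +0.311585+0.248827i
Y_2^{m'}(θ=0.6833,φ=5.2598) and Σ D·Y over m':
  (-0.0153-0.0115i)·(-0.0706+0.1369i)  (-0.0783+0.1023i)·(+0.1969+0.3230i)  (+0.3673+0.2851i)·(+0.2536+0.0000i)  (+0.4823-0.6126i)·(-0.1969+0.3230i)  (+0.3116+0.2488i)·(-0.0706-0.1369i)
Y_2^-1(R⁻¹ n̂) = +0.162296+0.282058i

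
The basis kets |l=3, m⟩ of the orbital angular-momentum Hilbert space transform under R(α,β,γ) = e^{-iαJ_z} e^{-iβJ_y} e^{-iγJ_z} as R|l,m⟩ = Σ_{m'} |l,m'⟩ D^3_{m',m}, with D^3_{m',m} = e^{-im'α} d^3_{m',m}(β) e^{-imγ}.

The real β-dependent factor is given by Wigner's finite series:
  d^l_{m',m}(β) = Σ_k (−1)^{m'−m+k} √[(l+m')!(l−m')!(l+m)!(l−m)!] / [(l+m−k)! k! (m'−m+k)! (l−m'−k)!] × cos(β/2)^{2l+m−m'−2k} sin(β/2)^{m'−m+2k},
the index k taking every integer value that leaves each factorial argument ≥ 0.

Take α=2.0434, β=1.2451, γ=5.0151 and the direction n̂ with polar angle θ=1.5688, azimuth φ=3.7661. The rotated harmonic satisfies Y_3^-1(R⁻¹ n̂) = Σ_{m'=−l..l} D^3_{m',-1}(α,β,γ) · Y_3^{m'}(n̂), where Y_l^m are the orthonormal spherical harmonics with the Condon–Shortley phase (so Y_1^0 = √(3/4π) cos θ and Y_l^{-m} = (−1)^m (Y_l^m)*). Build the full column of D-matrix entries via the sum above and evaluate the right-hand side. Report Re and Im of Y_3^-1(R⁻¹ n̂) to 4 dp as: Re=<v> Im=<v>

Re=0.2782 Im=0.0716

Need the full column D^3_{m',-1} for m'=−3..3 at α=2.0434, β=1.2451, γ=5.0151.
cos(β/2)=0.812394, sin(β/2)=0.583109
d^3_{-3,-1}: single k=2 term ⇒ +0.573604;  D = +0.085563-0.567186i
d^3_{-2,-1}: k∈[1..2] ⇒ +0.652504 -0.672324 = -0.019820;  D = +0.018796-0.006289i
d^3_{-1,-1}: k∈[0..2] ⇒ +0.287475 -1.184830 +0.457807 = -0.439547;  D = -0.313925-0.307657i
d^3_{0,-1}: k∈[0..2] ⇒ -0.714783 +1.104742 -0.189716 = +0.200242;  D = +0.059694-0.191138i
d^3_{1,-1}: k∈[0..2] ⇒ +0.888623 -0.610410 +0.039309 = +0.317522;  D = -0.312951+0.053686i
d^3_{2,-1}: k∈[0..1] ⇒ -0.672324 +0.173187 = -0.499138;  D = -0.299081-0.399611i
d^3_{3,-1}: single k=0 term ⇒ +0.295513;  D = +0.130052-0.265358i
Y_3^{m'}(θ=1.5688,φ=3.7661) and Σ D·Y over m':
  (+0.0856-0.5672i)·(+0.1244+0.3982i)  (+0.0188-0.0063i)·(+0.0006-0.0019i)  (-0.3139-0.3077i)·(+0.2622-0.1890i)  (+0.0597-0.1911i)·(-0.0022+0.0000i)  (-0.3130+0.0537i)·(-0.2622-0.1890i)  (-0.2991-0.3996i)·(+0.0006+0.0019i)  (+0.1301-0.2654i)·(-0.1244+0.3982i)
Y_3^-1(R⁻¹ n̂) = +0.278228+0.071595i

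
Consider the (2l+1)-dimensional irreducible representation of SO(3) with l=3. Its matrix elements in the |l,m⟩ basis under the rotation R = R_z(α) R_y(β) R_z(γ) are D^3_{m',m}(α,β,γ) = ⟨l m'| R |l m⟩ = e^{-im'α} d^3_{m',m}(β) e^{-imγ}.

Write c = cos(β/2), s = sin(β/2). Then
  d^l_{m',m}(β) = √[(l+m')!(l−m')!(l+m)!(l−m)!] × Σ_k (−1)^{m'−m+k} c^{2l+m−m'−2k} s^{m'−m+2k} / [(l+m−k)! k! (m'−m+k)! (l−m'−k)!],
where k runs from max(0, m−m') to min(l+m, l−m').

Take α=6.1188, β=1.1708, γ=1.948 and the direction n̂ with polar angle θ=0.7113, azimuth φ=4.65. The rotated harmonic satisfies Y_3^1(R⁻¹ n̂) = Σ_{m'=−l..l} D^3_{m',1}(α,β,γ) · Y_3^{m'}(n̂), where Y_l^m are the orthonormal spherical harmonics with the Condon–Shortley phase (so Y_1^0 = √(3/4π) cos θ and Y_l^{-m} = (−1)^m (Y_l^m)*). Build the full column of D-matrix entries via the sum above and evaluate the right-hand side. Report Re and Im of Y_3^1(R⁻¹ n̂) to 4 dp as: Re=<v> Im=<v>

Re=-0.0421 Im=0.1021

Need the full column D^3_{m',1} for m'=−3..3 at α=6.1188, β=1.1708, γ=1.948.
cos(β/2)=0.833491, sin(β/2)=0.552533
d^3_{-3,1}: single k=4 term ⇒ +0.250773;  D = -0.191731-0.161636i
d^3_{-2,1}: k∈[3..4] ⇒ +0.617742 -0.135735 = +0.482007;  D = -0.312715-0.366798i
d^3_{-1,1}: k∈[2..4] ⇒ +0.884039 -0.517993 +0.028454 = +0.394500;  D = -0.203364-0.338043i
d^3_{0,1}: k∈[1..3] ⇒ +0.769934 -1.015054 +0.148690 = -0.096430;  D = +0.035517+0.089650i
d^3_{1,1}: k∈[0..2] ⇒ +0.335279 -1.178719 +0.388495 = -0.454945;  D = +0.096091+0.444681i
d^3_{2,1}: k∈[0..1] ⇒ -0.702851 +0.617742 = -0.085108;  D = +0.004120+0.085009i
d^3_{3,1}: single k=0 term ⇒ +0.570645;  D = +0.066019-0.566813i
Y_3^{m'}(θ=0.7113,φ=4.65) and Σ D·Y over m':
  (-0.1917-0.1616i)·(+0.0216-0.1141i)  (-0.3127-0.3668i)·(-0.3274-0.0411i)  (-0.2034-0.3380i)·(-0.0246+0.3936i)  (+0.0355+0.0897i)·(-0.0370+0.0000i)  (+0.0961+0.4447i)·(+0.0246+0.3936i)  (+0.0041+0.0850i)·(-0.3274+0.0411i)  (+0.0660-0.5668i)·(-0.0216-0.1141i)
Y_3^1(R⁻¹ n̂) = -0.042098+0.102054i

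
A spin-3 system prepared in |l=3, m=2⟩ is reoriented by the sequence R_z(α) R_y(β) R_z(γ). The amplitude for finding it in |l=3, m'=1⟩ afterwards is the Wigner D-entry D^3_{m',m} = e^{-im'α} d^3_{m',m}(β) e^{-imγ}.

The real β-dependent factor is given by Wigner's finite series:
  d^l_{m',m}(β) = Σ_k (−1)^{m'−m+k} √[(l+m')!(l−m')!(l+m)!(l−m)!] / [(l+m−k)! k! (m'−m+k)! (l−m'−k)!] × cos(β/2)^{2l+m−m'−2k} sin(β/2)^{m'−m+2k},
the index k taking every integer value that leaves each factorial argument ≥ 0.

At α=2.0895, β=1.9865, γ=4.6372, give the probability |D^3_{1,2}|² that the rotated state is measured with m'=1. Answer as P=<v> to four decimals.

D^3_{1,2}(2.0895,1.9865,4.6372) = e^{-i·1·2.0895}·d^3_{1,2}(1.9865)·e^{-i·2·4.6372}. Compute d first:
Half-angle: c=0.545970, s=0.837805. N=√(24·2·120·1)=75.894664
Admissible k: 1..2 (factorial args all ≥0)
  k=1: (−1)^0·75.8947/(24)·0.5460^5·0.8378^1 = +0.128525
  k=2: (−1)^1·75.8947/(12)·0.5460^3·0.8378^3 = -0.605292
d^3_{1,2}(1.9865) = +0.128525 -0.605292 = -0.476767
|D^3_{1,2}|² = |d^3_{1,2}(β)|² = (-0.476767)² = 0.227307 (the z-rotation phases have unit modulus)

P=0.2273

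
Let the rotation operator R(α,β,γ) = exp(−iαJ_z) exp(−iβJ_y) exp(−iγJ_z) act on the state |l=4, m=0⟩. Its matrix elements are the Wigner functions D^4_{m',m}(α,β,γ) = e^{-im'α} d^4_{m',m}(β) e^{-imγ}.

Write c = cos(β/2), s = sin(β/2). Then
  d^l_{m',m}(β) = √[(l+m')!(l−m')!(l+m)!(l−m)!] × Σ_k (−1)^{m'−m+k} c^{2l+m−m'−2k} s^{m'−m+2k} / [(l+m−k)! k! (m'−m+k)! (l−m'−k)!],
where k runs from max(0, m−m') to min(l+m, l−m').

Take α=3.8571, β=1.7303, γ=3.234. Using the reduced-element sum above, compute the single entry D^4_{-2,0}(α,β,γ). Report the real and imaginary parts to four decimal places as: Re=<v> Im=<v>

Re=-0.0442 Im=-0.3142

First d^4_{-2,0}(β=1.7303), then the phase factors e^{-i(-2)α} and e^{-i(0)γ}:
Half-angle: c=0.648526, s=0.761193. N=√(2·720·24·24)=910.735966
k∈{2,3,4} keeps every argument non-negative
  k=2: (−1)^0·910.7360/(96)·0.6485^6·0.7612^2 = +0.408954
  k=3: (−1)^1·910.7360/(36)·0.6485^4·0.7612^4 = -1.502372
  k=4: (−1)^2·910.7360/(96)·0.6485^2·0.7612^6 = +0.776145
d^4_{-2,0}(1.7303) = +0.408954 -1.502372 +0.776145 = -0.317273
D = (+0.139327+0.990246i)·(-0.317273)·(+1.000000+0.000000i) = -0.044205-0.314178i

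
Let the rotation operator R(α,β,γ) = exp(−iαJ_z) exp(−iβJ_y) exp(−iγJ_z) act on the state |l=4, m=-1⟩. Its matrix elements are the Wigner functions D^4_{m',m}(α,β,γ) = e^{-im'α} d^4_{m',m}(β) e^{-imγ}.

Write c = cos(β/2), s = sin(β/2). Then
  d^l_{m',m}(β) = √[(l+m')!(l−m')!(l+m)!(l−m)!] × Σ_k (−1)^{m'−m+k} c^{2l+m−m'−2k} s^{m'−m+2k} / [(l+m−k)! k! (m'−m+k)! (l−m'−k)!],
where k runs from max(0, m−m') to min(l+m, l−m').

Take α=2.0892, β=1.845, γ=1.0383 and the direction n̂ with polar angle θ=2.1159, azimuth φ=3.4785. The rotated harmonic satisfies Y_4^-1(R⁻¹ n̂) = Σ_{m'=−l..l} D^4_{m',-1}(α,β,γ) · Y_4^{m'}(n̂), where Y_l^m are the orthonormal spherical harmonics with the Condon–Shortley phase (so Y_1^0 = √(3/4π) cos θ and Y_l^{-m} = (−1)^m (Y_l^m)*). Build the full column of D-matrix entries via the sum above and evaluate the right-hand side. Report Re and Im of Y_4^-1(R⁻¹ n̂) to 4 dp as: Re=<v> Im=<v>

Re=-0.3159 Im=0.0109

Need the full column D^4_{m',-1} for m'=−4..4 at α=2.0892, β=1.845, γ=1.0383.
cos(β/2)=0.603829, sin(β/2)=0.797114
d^4_{-4,-1}: single k=3 term ⇒ +0.304246;  D = -0.304113+0.009028i
d^4_{-3,-1}: k∈[2..3] ⇒ +0.244453 -0.709997 = -0.465544;  D = -0.242572-0.397354i
d^4_{-2,-1}: k∈[1..3] ⇒ +0.098982 -0.862458 +1.001979 = +0.238503;  D = +0.115246-0.208812i
d^4_{-1,-1}: k∈[0..3] ⇒ +0.017673 -0.461973 +1.610123 -0.935298 = +0.230525;  D = -0.230502+0.003249i
d^4_{0,-1}: k∈[0..3] ⇒ -0.104336 +1.090932 -1.901122 +0.552168 = -0.362358;  D = -0.183964-0.312187i
d^4_{1,-1}: k∈[0..3] ⇒ +0.307982 -1.610123 +1.402947 -0.162990 = -0.062184;  D = -0.030893+0.053968i
d^4_{2,-1}: k∈[0..2] ⇒ -0.574972 +1.502969 -0.523832 = +0.404165;  D = -0.404165-0.000603i
d^4_{3,-1}: k∈[0..1] ⇒ +0.709997 -0.742370 = -0.032372;  D = -0.015998-0.028143i
d^4_{4,-1}: single k=0 term ⇒ -0.530198;  D = -0.270536+0.455982i
Y_4^{m'}(θ=2.1159,φ=3.4785) and Σ D·Y over m':
  (-0.3041+0.0090i)·(+0.0524-0.2307i)  (-0.2426-0.3974i)·(+0.2156-0.3438i)  (+0.1152-0.2088i)·(+0.1686-0.1346i)  (-0.2305+0.0032i)·(-0.2213+0.0775i)  (-0.1840-0.3122i)·(-0.2682+0.0000i)  (-0.0309+0.0540i)·(+0.2213+0.0775i)  (-0.4042-0.0006i)·(+0.1686+0.1346i)  (-0.0160-0.0281i)·(-0.2156-0.3438i)  (-0.2705+0.4560i)·(+0.0524+0.2307i)
Y_4^-1(R⁻¹ n̂) = -0.315943+0.010883i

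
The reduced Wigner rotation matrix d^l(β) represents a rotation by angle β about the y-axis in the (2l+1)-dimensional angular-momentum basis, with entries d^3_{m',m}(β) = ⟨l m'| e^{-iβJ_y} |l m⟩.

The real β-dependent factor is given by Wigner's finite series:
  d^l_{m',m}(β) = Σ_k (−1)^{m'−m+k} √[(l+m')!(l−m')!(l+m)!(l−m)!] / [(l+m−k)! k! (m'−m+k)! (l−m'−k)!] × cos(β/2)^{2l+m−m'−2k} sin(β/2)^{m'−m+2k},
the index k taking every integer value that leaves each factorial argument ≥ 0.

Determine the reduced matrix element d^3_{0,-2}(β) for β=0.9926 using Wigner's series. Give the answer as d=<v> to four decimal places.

d^3_{0,-2}(β=0.9926) via Wigner's sum:
c=cos(0.9926/2)=0.879350, s=sin(0.9926/2)=0.476175; N=√[6·6·1·120]=65.726707
k∈{0,1} keeps every argument non-negative
  k=0: (−1)^2·65.7267/(12)·0.8794^4·0.4762^2 = +0.742578
  k=1: (−1)^3·65.7267/(12)·0.8794^2·0.4762^4 = -0.217747
d^3_{0,-2}(0.9926) = +0.742578 -0.217747 = +0.524831

d=0.5248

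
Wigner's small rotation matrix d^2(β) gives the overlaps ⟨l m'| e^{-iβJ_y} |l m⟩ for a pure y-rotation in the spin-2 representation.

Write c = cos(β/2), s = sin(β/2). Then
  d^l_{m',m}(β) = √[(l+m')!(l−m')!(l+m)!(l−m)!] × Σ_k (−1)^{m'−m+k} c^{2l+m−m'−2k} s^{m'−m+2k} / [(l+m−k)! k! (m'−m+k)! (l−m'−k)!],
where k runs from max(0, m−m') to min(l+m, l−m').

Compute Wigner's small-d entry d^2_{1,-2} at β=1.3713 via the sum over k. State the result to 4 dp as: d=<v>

d^2_{1,-2}(β=1.3713) via Wigner's sum:
Half-angle: c=0.774008, s=0.633176. N=√(6·1·1·24)=12.000000
Admissible k: 0..0 (factorial args all ≥0)
  k=0: (−1)^3·12.0000/(6)·0.7740^1·0.6332^3 = -0.392961
d^2_{1,-2}(1.3713) = -0.392961

d=-0.3930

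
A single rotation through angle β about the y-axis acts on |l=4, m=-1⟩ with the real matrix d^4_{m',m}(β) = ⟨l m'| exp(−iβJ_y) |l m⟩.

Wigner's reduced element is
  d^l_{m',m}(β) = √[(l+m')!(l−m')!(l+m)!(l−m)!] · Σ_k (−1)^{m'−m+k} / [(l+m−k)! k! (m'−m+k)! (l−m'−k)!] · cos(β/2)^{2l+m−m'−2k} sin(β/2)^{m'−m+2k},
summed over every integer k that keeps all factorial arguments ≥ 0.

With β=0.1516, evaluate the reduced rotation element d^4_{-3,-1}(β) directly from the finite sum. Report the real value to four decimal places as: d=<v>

d^4_{-3,-1}(β=0.1516) via Wigner's sum:
c=cos(0.1516/2)=0.997129, s=sin(0.1516/2)=0.075727; N=√[1·5040·6·120]=1904.940944
k∈{2,3} keeps every argument non-negative
  k=2: (−1)^0·1904.9409/(240)·0.9971^6·0.0757^2 = +0.044739
  k=3: (−1)^1·1904.9409/(144)·0.9971^4·0.0757^4 = -0.000430
d^4_{-3,-1}(0.1516) = +0.044739 -0.000430 = +0.044309

d=0.0443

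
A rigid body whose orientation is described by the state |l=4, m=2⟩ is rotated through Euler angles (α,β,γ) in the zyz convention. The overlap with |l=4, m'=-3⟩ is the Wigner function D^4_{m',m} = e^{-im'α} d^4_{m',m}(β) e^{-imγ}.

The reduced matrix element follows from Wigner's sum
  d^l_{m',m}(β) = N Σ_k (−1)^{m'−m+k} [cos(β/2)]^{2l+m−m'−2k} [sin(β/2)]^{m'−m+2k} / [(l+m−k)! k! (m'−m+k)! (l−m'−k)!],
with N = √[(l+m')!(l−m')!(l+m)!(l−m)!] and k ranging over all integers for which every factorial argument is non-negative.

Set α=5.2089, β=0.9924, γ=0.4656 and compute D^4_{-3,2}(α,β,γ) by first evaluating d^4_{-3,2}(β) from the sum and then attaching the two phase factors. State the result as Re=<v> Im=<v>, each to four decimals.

Re=-0.0893 Im=0.1429

First d^4_{-3,2}(β=0.9924), then the phase factors e^{-i(-3)α} and e^{-i(2)γ}:
c=cos(0.9924/2)=0.879398, s=sin(0.9924/2)=0.476087; N=√[1·5040·720·2]=2693.993318
The bounds max(0,m−m')=5 and min(l+m,l−m')=6 give 2 terms
  k=5: (−1)^0·2693.9933/(240)·0.8794^3·0.4761^5 = +0.186713
  k=6: (−1)^1·2693.9933/(720)·0.8794^1·0.4761^7 = -0.018241
d^4_{-3,2}(0.9924) = +0.186713 -0.018241 = +0.168472
D = (-0.996700+0.081174i)·(+0.168472)·(+0.596872-0.802337i) = -0.089252+0.142888i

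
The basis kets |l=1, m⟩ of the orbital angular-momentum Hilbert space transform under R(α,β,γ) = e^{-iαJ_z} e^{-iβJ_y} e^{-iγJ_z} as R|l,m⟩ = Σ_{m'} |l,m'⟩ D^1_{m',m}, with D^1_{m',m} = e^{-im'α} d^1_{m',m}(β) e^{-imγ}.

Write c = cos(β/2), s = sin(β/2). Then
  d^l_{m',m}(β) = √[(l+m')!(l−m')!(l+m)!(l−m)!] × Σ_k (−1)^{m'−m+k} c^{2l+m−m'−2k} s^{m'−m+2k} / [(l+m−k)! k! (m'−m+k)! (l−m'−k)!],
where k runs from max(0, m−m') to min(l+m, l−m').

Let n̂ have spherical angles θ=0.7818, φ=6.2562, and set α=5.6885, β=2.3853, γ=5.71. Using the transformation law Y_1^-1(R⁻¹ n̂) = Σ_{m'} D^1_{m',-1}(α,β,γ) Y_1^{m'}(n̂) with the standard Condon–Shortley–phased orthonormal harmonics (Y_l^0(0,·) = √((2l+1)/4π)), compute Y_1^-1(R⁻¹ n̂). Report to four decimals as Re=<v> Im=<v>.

Re=-0.3378 Im=0.0622

Need the full column D^1_{m',-1} for m'=−1..1 at α=5.6885, β=2.3853, γ=5.71.
cos(β/2)=0.369198, sin(β/2)=0.929351
d^1_{-1,-1}: single k=0 term ⇒ +0.136307;  D = +0.053448-0.125392i
d^1_{0,-1}: single k=0 term ⇒ -0.485238;  D = -0.407686+0.263150i
d^1_{1,-1}: single k=0 term ⇒ +0.863693;  D = +0.863493+0.018568i
Y_1^{m'}(θ=0.7818,φ=6.2562) and Σ D·Y over m':
  (+0.0534-0.1254i)·(+0.2433+0.0066i)  (-0.4077+0.2631i)·(+0.3467+0.0000i)  (+0.8635+0.0186i)·(-0.2433+0.0066i)
Y_1^-1(R⁻¹ n̂) = -0.337767+0.062236i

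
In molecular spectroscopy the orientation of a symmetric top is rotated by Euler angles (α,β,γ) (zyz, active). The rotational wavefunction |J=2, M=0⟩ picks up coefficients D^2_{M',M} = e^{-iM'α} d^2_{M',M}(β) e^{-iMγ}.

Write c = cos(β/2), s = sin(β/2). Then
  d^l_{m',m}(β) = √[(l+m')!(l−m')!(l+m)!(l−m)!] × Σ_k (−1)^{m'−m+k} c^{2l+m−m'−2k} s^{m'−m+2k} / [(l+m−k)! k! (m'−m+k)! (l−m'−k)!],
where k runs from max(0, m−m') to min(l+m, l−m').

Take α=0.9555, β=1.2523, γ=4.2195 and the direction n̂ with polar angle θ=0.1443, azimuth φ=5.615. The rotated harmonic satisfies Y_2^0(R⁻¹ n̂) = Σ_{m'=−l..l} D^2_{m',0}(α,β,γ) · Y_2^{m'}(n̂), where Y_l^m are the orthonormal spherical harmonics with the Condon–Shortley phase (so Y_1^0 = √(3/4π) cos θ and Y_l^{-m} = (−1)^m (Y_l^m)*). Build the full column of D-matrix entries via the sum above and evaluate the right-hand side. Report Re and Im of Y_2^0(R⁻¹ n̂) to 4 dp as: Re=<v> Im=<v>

Re=-0.2287 Im=0.0000

Need the full column D^2_{m',0} for m'=−2..2 at α=0.9555, β=1.2523, γ=4.2195.
cos(β/2)=0.810290, sin(β/2)=0.586029
d^2_{-2,0}: single k=2 term ⇒ +0.552326;  D = -0.184300+0.520670i
d^2_{-1,0}: k∈[1..2] ⇒ +0.763688 -0.399461 = +0.364227;  D = +0.210232+0.297429i
d^2_{0,0}: k∈[0..2] ⇒ +0.431083 -0.901944 +0.117945 = -0.352916;  D = -0.352916+0.000000i
d^2_{1,0}: k∈[0..1] ⇒ -0.763688 +0.399461 = -0.364227;  D = -0.210232+0.297429i
d^2_{2,0}: single k=0 term ⇒ +0.552326;  D = -0.184300-0.520670i
Y_2^{m'}(θ=0.1443,φ=5.615) and Σ D·Y over m':
  (-0.1843+0.5207i)·(+0.0019+0.0078i)  (+0.2102+0.2974i)·(+0.0863+0.0681i)  (-0.3529+0.0000i)·(+0.6112+0.0000i)  (-0.2102+0.2974i)·(-0.0863+0.0681i)  (-0.1843-0.5207i)·(+0.0019-0.0078i)
Y_2^0(R⁻¹ n̂) = -0.228716+0.000000i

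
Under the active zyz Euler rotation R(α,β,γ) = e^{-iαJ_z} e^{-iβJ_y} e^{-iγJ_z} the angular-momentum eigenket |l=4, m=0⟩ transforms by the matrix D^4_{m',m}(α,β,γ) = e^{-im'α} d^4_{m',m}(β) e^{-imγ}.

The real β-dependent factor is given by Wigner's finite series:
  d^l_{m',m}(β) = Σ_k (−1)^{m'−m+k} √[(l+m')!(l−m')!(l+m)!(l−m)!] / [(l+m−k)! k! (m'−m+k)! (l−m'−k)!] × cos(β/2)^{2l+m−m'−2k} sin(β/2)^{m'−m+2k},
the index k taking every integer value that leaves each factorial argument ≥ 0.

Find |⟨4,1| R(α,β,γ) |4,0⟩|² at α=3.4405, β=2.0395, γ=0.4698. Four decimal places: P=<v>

First d^4_{1,0}(β=2.0395), then the phase factors e^{-i(1)α} and e^{-i(0)γ}:
Half-angle: c=0.523579, s=0.851977. N=√(120·6·24·24)=643.987578
Admissible k: 0..3 (factorial args all ≥0)
  k=0: (−1)^1·643.9876/(144)·0.5236^7·0.8520^1 = -0.041098
  k=1: (−1)^2·643.9876/(24)·0.5236^5·0.8520^3 = +0.652922
  k=2: (−1)^3·643.9876/(24)·0.5236^3·0.8520^5 = -1.728831
  k=3: (−1)^4·643.9876/(144)·0.5236^1·0.8520^7 = +0.762944
d^4_{1,0}(2.0395) = -0.041098 +0.652922 -1.728831 +0.762944 = -0.354063
|D^4_{1,0}|² = |d^4_{1,0}(β)|² = (-0.354063)² = 0.125361 (the z-rotation phases have unit modulus)

P=0.1254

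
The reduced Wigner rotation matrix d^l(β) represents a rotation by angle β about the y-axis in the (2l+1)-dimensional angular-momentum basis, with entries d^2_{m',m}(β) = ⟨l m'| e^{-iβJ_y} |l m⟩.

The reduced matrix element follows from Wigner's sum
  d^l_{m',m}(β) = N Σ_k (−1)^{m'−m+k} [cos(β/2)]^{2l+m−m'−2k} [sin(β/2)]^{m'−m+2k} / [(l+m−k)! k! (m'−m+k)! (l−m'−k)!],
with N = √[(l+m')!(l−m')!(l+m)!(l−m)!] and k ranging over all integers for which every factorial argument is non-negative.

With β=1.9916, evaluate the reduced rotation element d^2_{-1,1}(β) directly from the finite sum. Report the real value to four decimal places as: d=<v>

d^2_{-1,1}(β=1.9916) via Wigner's sum:
c=cos(1.9916/2)=0.543832, s=sin(1.9916/2)=0.839194; N=√[1·6·6·1]=6.000000
k∈{2,3} keeps every argument non-negative
  k=2: (−1)^0·6.0000/(2)·0.5438^2·0.8392^2 = +0.624849
  k=3: (−1)^1·6.0000/(6)·0.5438^0·0.8392^4 = -0.495964
d^2_{-1,1}(1.9916) = +0.624849 -0.495964 = +0.128885

d=0.1289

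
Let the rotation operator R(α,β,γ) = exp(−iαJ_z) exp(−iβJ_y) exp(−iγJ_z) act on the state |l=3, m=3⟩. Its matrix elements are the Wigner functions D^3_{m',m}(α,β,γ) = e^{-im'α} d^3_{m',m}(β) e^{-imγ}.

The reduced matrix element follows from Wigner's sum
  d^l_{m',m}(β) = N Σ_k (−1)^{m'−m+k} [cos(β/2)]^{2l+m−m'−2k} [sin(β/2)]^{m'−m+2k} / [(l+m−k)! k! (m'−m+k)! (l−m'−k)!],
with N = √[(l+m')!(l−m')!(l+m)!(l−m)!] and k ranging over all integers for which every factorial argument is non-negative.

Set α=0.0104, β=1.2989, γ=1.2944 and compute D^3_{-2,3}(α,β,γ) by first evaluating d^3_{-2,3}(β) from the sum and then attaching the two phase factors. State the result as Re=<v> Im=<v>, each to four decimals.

First d^3_{-2,3}(β=1.2989), then the phase factors e^{-i(-2)α} and e^{-i(3)γ}:
c=cos(1.2989/2)=0.796417, s=sin(1.2989/2)=0.604748; N=√[1·120·720·1]=293.938769
k∈{5} keeps every argument non-negative
  k=5: (−1)^0·293.9388/(120)·0.7964^1·0.6047^5 = +0.157794
d^3_{-2,3}(1.2989) = +0.157794
D = (+0.999784+0.020799i)·(+0.157794)·(-0.737384+0.675474i) = -0.118546+0.104143i

Re=-0.1185 Im=0.1041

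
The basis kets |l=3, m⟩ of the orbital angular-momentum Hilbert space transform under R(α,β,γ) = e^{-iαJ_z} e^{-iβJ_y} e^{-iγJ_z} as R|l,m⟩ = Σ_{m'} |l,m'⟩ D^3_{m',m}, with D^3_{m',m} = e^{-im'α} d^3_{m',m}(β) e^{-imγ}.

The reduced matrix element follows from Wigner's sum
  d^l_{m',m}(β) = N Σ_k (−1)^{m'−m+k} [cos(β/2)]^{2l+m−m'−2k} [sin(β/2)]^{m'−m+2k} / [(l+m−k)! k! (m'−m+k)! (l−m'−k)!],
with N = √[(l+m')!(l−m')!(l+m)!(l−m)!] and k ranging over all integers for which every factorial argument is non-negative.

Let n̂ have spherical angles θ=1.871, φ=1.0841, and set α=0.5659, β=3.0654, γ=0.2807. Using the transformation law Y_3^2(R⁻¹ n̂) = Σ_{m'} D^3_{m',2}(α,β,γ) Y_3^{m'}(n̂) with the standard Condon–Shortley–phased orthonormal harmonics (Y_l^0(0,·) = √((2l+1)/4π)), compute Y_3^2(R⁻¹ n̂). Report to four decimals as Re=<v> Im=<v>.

Re=-0.0170 Im=-0.3185

Need the full column D^3_{m',2} for m'=−3..3 at α=0.5659, β=3.0654, γ=0.2807.
cos(β/2)=0.038087, sin(β/2)=0.999274
d^3_{-3,2}: single k=5 term ⇒ +0.092956;  D = +0.039130+0.084319i
d^3_{-2,2}: k∈[4..5] ⇒ +0.007232 -0.995654 = -0.988422;  D = -0.831940-0.533717i
d^3_{-1,2}: k∈[3..4] ⇒ +0.000349 -0.120006 = -0.119657;  D = -0.119656-0.000538i
d^3_{0,2}: k∈[2..3] ⇒ +0.000012 -0.007922 = -0.007911;  D = -0.006697+0.004212i
d^3_{1,2}: k∈[1..2] ⇒ +0.000000 -0.000349 = -0.000348;  D = -0.000150+0.000315i
d^3_{2,2}: k∈[0..1] ⇒ +0.000000 -0.000011 = -0.000011;  D = +0.000001+0.000010i
d^3_{3,2}: single k=0 term ⇒ -0.000000;  D = +0.000000+0.000000i
Y_3^{m'}(θ=1.871,φ=1.0841) and Σ D·Y over m':
  (+0.0391+0.0843i)·(-0.3615+0.0402i)  (-0.8319-0.5337i)·(+0.1551+0.2280i)  (-0.1197-0.0005i)·(-0.0813+0.1536i)  (-0.0067+0.0042i)·(+0.2828+0.0000i)  (-0.0001+0.0003i)·(+0.0813+0.1536i)  (+0.0000+0.0000i)·(+0.1551-0.2280i)  (+0.0000+0.0000i)·(+0.3615+0.0402i)
Y_3^2(R⁻¹ n̂) = -0.017039-0.318540i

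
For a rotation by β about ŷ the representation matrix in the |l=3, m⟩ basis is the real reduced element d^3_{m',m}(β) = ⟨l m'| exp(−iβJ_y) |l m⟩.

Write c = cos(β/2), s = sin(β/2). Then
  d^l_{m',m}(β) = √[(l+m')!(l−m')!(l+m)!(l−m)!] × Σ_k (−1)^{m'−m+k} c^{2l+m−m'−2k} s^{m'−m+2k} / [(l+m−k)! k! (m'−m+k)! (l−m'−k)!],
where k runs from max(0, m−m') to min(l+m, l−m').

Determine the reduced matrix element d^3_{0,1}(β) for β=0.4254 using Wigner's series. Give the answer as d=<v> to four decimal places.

d=0.5626

d^3_{0,1}(β=0.4254) via Wigner's sum:
Half-angle: c=0.977465, s=0.211100. N=√(6·6·24·2)=41.569219
k: max(0,(1)−(0))=1 … min(3+(1),3−(0))=3
  k=1: (−1)^0·41.5692/(12)·0.9775^5·0.2111^1 = +0.652504
  k=2: (−1)^1·41.5692/(4)·0.9775^3·0.2111^3 = -0.091302
  k=3: (−1)^2·41.5692/(12)·0.9775^1·0.2111^5 = +0.001419
d^3_{0,1}(0.4254) = +0.652504 -0.091302 +0.001419 = +0.562622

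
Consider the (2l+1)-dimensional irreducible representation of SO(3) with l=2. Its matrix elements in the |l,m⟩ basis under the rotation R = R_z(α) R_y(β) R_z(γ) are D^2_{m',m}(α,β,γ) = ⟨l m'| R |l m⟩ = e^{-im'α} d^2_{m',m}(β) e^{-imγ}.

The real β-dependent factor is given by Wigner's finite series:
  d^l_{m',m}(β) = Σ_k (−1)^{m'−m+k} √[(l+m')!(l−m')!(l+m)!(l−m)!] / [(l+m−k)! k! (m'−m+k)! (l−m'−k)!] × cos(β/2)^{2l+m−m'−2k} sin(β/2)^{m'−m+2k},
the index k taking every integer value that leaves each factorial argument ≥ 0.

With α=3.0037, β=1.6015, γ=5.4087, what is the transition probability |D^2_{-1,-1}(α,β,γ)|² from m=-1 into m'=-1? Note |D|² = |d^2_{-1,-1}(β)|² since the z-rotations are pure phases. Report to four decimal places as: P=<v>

P=0.2646

Split into d^2_{-1,-1}(β=1.6015) × two z-phases.
c=cos(1.6015/2)=0.696168, s=sin(1.6015/2)=0.717878; N=√[1·6·1·6]=6.000000
The bounds max(0,m−m')=0 and min(l+m,l−m')=1 give 2 terms
  k=0: (−1)^0·6.0000/(6)·0.6962^4·0.7179^0 = +0.234886
  k=1: (−1)^1·6.0000/(2)·0.6962^2·0.7179^2 = -0.749293
d^2_{-1,-1}(1.6015) = +0.234886 -0.749293 = -0.514407
|D^2_{-1,-1}|² = |d^2_{-1,-1}(β)|² = (-0.514407)² = 0.264615 (the z-rotation phases have unit modulus)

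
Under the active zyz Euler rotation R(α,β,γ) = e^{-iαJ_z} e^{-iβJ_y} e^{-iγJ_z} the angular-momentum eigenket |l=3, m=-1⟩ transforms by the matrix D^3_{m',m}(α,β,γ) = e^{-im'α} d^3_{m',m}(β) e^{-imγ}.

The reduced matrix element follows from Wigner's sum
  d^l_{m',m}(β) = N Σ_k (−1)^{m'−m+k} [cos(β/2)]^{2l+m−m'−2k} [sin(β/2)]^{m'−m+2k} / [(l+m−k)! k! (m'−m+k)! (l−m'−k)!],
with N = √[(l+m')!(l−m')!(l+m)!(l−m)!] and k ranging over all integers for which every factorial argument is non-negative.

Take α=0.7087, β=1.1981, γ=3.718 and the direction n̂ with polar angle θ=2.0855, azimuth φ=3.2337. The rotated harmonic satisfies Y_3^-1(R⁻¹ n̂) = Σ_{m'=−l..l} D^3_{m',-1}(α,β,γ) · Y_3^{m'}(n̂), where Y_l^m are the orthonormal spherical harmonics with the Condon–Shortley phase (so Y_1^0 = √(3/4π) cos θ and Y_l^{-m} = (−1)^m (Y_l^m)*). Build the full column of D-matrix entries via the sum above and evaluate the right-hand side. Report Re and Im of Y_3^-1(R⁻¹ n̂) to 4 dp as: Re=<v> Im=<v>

Need the full column D^3_{m',-1} for m'=−3..3 at α=0.7087, β=1.1981, γ=3.718.
cos(β/2)=0.825872, sin(β/2)=0.563858
d^3_{-3,-1}: single k=2 term ⇒ +0.572843;  D = +0.518504-0.243522i
d^3_{-2,-1}: k∈[1..2] ⇒ +0.685066 -0.638671 = +0.046395;  D = +0.019046-0.042306i
d^3_{-1,-1}: k∈[0..2] ⇒ +0.317304 -1.183259 +0.413672 = -0.452284;  D = +0.127462+0.433952i
d^3_{0,-1}: k∈[0..2] ⇒ -0.750453 +1.049444 -0.163062 = +0.135929;  D = -0.113967-0.074083i
d^3_{1,-1}: k∈[0..2] ⇒ +0.887445 -0.551562 +0.032138 = +0.368020;  D = -0.364805+0.048544i
d^3_{2,-1}: k∈[0..1] ⇒ -0.638671 +0.148854 = -0.489817;  D = +0.326572-0.365063i
d^3_{3,-1}: single k=0 term ⇒ +0.267024;  D = -0.005635+0.266964i
Y_3^{m'}(θ=2.0855,φ=3.2337) and Σ D·Y over m':
  (+0.5185-0.2435i)·(-0.2647+0.0751i)  (+0.0190-0.0423i)·(-0.3747+0.0698i)  (+0.1275+0.4340i)·(-0.0593+0.0055i)  (-0.1140-0.0741i)·(+0.3285+0.0000i)  (-0.3648+0.0485i)·(+0.0593+0.0055i)  (+0.3266-0.3651i)·(-0.3747-0.0698i)  (-0.0056+0.2670i)·(+0.2647+0.0751i)
Y_3^-1(R⁻¹ n̂) = -0.361832+0.256327i

Re=-0.3618 Im=0.2563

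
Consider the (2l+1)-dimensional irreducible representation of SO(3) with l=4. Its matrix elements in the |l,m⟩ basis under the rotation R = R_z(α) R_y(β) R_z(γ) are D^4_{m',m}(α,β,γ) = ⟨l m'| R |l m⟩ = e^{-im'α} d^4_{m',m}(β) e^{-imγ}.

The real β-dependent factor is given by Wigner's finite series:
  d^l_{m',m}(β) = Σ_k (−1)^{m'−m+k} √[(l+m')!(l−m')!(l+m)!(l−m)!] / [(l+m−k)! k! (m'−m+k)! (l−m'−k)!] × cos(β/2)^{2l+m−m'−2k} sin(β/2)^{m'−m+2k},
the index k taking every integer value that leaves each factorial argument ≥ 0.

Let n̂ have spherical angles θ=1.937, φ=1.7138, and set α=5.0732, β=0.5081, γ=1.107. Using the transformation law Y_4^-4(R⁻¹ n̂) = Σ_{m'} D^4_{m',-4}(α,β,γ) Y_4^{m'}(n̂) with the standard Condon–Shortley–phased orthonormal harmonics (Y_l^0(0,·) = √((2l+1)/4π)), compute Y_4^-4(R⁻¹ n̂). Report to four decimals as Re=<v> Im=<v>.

Need the full column D^4_{m',-4} for m'=−4..4 at α=5.0732, β=0.5081, γ=1.107.
cos(β/2)=0.967902, sin(β/2)=0.251326
d^4_{-4,-4}: single k=0 term ⇒ +0.770288;  D = +0.705849-0.308415i
d^4_{-3,-4}: single k=0 term ⇒ -0.565723;  D = -0.394936-0.405053i
d^4_{-2,-4}: single k=0 term ⇒ +0.274817;  D = -0.116367+0.248964i
d^4_{-1,-4}: single k=0 term ⇒ -0.100917;  D = +0.100622+0.007705i
d^4_{0,-4}: single k=0 term ⇒ +0.029297;  D = -0.008220-0.028120i
d^4_{1,-4}: single k=0 term ⇒ -0.006804;  D = -0.005436+0.004092i
d^4_{2,-4}: single k=0 term ⇒ +0.001249;  D = +0.001055+0.000669i
d^4_{3,-4}: single k=0 term ⇒ -0.000173;  D = +0.000035-0.000170i
d^4_{4,-4}: single k=0 term ⇒ +0.000016;  D = -0.000016+0.000002i
Y_4^{m'}(θ=1.937,φ=1.7138) and Σ D·Y over m':
  (+0.7058-0.3084i)·(+0.2828-0.1821i)  (-0.3949-0.4051i)·(-0.1518-0.3318i)  (-0.1164+0.2490i)·(+0.0287-0.0084i)  (+0.1006+0.0077i)·(-0.0474-0.3292i)  (-0.0082-0.0281i)·(-0.0287+0.0000i)  (-0.0054+0.0041i)·(+0.0474-0.3292i)  (+0.0011+0.0007i)·(+0.0287+0.0084i)  (+0.0000-0.0002i)·(+0.1518-0.3318i)  (-0.0000+0.0000i)·(+0.2828+0.1821i)
Y_4^-4(R⁻¹ n̂) = +0.066832-0.045821i

Re=0.0668 Im=-0.0458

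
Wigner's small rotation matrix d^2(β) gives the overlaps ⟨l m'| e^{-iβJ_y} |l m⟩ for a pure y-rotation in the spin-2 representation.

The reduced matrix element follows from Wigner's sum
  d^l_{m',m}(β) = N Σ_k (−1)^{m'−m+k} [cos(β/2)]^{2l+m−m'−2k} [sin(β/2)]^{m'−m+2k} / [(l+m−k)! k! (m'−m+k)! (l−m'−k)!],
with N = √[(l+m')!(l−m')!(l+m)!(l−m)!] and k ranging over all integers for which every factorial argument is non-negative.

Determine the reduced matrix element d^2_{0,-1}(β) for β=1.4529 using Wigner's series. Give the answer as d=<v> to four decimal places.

d^2_{0,-1}(β=1.4529) via Wigner's sum:
With c≡cos(β/2)=0.747537 and s≡sin(β/2)=0.664220, N=[2·2·1·6]^{1/2}=4.898979
k: max(0,(-1)−(0))=0 … min(2+(-1),2−(0))=1
  k=0: (−1)^1·4.8990/(2)·0.7475^3·0.6642^1 = -0.679651
  k=1: (−1)^2·4.8990/(2)·0.7475^1·0.6642^3 = +0.536592
d^2_{0,-1}(1.4529) = -0.679651 +0.536592 = -0.143059

d=-0.1431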